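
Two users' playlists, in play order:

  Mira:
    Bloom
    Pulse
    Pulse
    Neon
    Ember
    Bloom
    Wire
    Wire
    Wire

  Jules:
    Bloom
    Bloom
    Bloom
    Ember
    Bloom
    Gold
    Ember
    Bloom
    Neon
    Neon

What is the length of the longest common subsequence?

3

Taking Bloom at Mira[1]=Jules[5]; then Ember at Mira[5]=Jules[7]; then Bloom at Mira[6]=Jules[8] gives a common subsequence of length 3. dp[9][10] = 3 confirms this is the maximum.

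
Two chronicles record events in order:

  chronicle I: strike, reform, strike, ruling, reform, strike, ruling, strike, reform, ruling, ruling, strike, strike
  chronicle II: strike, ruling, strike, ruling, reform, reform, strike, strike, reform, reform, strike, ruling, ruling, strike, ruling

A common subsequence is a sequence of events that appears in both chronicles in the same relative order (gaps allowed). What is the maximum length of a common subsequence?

10

Pick strike (chronicle I #1, chronicle II #1); then strike (chronicle I #3, chronicle II #3); then ruling (chronicle I #4, chronicle II #4); then reform (chronicle I #5, chronicle II #6); then strike (chronicle I #6, chronicle II #7); then strike (chronicle I #8, chronicle II #8); then reform (chronicle I #9, chronicle II #10); then ruling (chronicle I #10, chronicle II #12); then ruling (chronicle I #11, chronicle II #13); then strike (chronicle I #12, chronicle II #14); all 10 events appear in both, in order. dp[13][15] = 10 confirms this is the maximum.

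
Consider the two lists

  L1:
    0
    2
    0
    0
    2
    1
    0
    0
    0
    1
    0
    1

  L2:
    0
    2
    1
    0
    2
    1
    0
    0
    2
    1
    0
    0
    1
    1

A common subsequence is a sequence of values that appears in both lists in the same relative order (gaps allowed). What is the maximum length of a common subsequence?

10

One common subsequence of length 10: 0 [1,4]; then 2 [2,5]; then 0 [3,7]; then 0 [4,8]; then 2 [5,9]; then 1 [6,10]; then 0 [8,11]; then 0 [9,12]; then 1 [10,13]; then 1 [12,14]. dp[12][14] = 10 confirms this is the maximum.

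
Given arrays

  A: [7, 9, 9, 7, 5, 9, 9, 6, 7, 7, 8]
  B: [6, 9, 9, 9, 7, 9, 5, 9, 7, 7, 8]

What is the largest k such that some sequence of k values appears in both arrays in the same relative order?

Taking 9 at A[2]=B[3], 9 at A[3]=B[4], 7 at A[4]=B[5], 5 at A[5]=B[7], 9 at A[7]=B[8], 7 at A[9]=B[9], 7 at A[10]=B[10], 8 at A[11]=B[11] gives a common subsequence of length 8. The LCS DP gives dp[11][11] = 8, so this is optimal.

8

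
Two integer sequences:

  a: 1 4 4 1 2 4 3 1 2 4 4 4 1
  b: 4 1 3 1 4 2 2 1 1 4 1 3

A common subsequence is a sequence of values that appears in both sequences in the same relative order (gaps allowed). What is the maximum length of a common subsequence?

7

One common subsequence of length 7: 4 (a #3, b #1), then 1 (a #4, b #2), then 3 (a #7, b #3), then 1 (a #8, b #4), then 2 (a #9, b #7), then 4 (a #12, b #10), then 1 (a #13, b #11). Since dp[13][12] = 7, nothing longer is possible.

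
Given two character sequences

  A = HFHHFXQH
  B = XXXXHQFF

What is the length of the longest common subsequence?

3

Taking H at A[1]=B[5]; then F at A[2]=B[7]; then F at A[5]=B[8] gives a common subsequence of length 3. The LCS DP gives dp[8][8] = 3, so this is optimal.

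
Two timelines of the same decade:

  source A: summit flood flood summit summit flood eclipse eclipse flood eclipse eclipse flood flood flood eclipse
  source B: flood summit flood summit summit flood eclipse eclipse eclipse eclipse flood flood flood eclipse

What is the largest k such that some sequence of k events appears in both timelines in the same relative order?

13

Taking summit [1,2], flood [3,3], summit [4,4], summit [5,5], flood [6,6], eclipse [7,7], eclipse [8,8], eclipse [10,9], eclipse [11,10], flood [12,11], flood [13,12], flood [14,13], eclipse [15,14] gives a common subsequence of length 13. Since dp[15][14] = 13, nothing longer is possible.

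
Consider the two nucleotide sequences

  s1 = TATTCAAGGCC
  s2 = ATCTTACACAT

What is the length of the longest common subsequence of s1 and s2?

Let dp[i][j] be the LCS length of the first i bases of s1 and the first j bases of s2. dp[i][j] = dp[i-1][j-1]+1 when the i-th and j-th bases match, else max(dp[i-1][j], dp[i][j-1]).
    ·  A  T  C  T  T  A  C  A  C  A  T
 ·  0  0  0  0  0  0  0  0  0  0  0  0
 T  0  0  1  1  1  1  1  1  1  1  1  1
 A  0  1  1  1  1  1  2  2  2  2  2  2
 T  0  1  2  2  2  2  2  2  2  2  2  3
 T  0  1  2  2  3  3  3  3  3  3  3  3
 C  0  1  2  3  3  3  3  4  4  4  4  4
 A  0  1  2  3  3  3  4  4  5  5  5  5
 A  0  1  2  3  3  3  4  4  5  5  6  6
 G  0  1  2  3  3  3  4  4  5  5  6  6
 G  0  1  2  3  3  3  4  4  5  5  6  6
 C  0  1  2  3  3  3  4  5  5  6  6  6
 C  0  1  2  3  3  3  4  5  5  6  6  6
dp[11][11] = 6. One LCS (by backtracking along matches): TTTCAA.

6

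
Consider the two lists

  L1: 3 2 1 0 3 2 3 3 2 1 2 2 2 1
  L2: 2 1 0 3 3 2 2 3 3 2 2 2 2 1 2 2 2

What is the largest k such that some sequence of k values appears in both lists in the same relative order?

12

Pick 2 at L1[2]=L2[1], 1 at L1[3]=L2[2], 0 at L1[4]=L2[3], 3 at L1[5]=L2[5], 2 at L1[6]=L2[7], 3 at L1[7]=L2[8], 3 at L1[8]=L2[9], 2 at L1[9]=L2[13], 1 at L1[10]=L2[14], 2 at L1[11]=L2[15], 2 at L1[12]=L2[16], 2 at L1[13]=L2[17]; all 12 values appear in both, in order. The LCS DP gives dp[14][17] = 12, so this is optimal.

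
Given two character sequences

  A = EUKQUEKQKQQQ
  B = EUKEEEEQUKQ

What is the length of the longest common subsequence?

7

Pick E [1,1]; then U [2,2]; then K [3,3]; then Q [4,8]; then U [5,9]; then K [9,10]; then Q [12,11]; all 7 characters appear in both, in order. The LCS DP gives dp[12][11] = 7, so this is optimal.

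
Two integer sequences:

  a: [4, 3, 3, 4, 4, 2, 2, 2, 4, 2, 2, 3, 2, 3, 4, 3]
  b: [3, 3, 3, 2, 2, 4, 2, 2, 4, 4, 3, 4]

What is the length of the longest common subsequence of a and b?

9

Match 3 at a[2]=b[2] → 3 at a[3]=b[3] → 2 at a[7]=b[4] → 2 at a[8]=b[5] → 4 at a[9]=b[6] → 2 at a[10]=b[7] → 2 at a[11]=b[8] → 3 at a[14]=b[11] → 4 at a[15]=b[12] — 9 values in the same relative order in both. dp[16][12] = 9 confirms this is the maximum.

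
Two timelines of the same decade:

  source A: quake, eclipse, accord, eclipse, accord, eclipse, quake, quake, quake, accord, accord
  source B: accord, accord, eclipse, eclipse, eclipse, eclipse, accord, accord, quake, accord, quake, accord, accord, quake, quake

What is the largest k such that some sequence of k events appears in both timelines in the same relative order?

7

Taking eclipse [2,6], accord [3,7], accord [5,8], quake [7,9], quake [9,11], accord [10,12], accord [11,13] gives a common subsequence of length 7, and the DP table's final entry dp[11][15] is also 7, so no common subsequence is longer.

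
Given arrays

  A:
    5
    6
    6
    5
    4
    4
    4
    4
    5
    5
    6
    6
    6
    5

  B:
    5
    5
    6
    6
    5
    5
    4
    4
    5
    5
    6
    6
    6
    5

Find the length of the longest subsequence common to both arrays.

Match 5 [1,2]; then 6 [2,3]; then 6 [3,4]; then 5 [4,6]; then 4 [7,7]; then 4 [8,8]; then 5 [9,9]; then 5 [10,10]; then 6 [11,11]; then 6 [12,12]; then 6 [13,13]; then 5 [14,14] — 12 values in the same relative order in both. Since dp[14][14] = 12, nothing longer is possible.

12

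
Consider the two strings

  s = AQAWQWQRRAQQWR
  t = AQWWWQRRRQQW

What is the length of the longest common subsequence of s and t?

10

One common subsequence of length 10: A (s #1, t #1) → Q (s #2, t #2) → W (s #4, t #4) → W (s #6, t #5) → Q (s #7, t #6) → R (s #8, t #8) → R (s #9, t #9) → Q (s #11, t #10) → Q (s #12, t #11) → W (s #13, t #12). The LCS DP gives dp[14][12] = 10, so this is optimal.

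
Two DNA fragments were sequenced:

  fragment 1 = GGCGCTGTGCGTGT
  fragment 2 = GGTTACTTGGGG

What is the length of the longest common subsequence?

Match G at fragment 1[1]=fragment 2[1], G at fragment 1[2]=fragment 2[2], C at fragment 1[3]=fragment 2[6], T at fragment 1[6]=fragment 2[8], G at fragment 1[7]=fragment 2[9], G at fragment 1[9]=fragment 2[10], G at fragment 1[11]=fragment 2[11], G at fragment 1[13]=fragment 2[12] — 8 bases in the same relative order in both. The LCS DP gives dp[14][12] = 8, so this is optimal.

8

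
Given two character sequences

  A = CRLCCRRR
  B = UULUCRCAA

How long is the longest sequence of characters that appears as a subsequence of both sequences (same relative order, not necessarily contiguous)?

Pick C (A #1, B #5), then R (A #2, B #6), then C (A #4, B #7); all 3 characters appear in both, in order. The LCS DP gives dp[8][9] = 3, so this is optimal.

3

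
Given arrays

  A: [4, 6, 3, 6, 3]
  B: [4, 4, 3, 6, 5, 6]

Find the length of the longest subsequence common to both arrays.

3

Let dp[i][j] be the LCS length of the first i values of A and the first j values of B. dp[i][j] = dp[i-1][j-1]+1 when the i-th and j-th values match, else max(dp[i-1][j], dp[i][j-1]).
    ·  4  4  3  6  5  6
 ·  0  0  0  0  0  0  0
 4  0  1  1  1  1  1  1
 6  0  1  1  1  2  2  2
 3  0  1  1  2  2  2  2
 6  0  1  1  2  3  3  3
 3  0  1  1  2  3  3  3
dp[5][6] = 3. One LCS (by backtracking along matches): 4, 6, 6.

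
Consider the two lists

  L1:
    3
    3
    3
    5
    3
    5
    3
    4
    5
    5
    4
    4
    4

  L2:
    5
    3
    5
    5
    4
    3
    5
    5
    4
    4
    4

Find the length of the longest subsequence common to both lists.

Let dp[i][j] be the LCS length of the first i values of L1 and the first j values of L2. dp[i][j] = dp[i-1][j-1]+1 when the i-th and j-th values match, else max(dp[i-1][j], dp[i][j-1]).
    ·  5  3  5  5  4  3  5  5  4  4  4
 ·  0  0  0  0  0  0  0  0  0  0  0  0
 3  0  0  1  1  1  1  1  1  1  1  1  1
 3  0  0  1  1  1  1  2  2  2  2  2  2
 3  0  0  1  1  1  1  2  2  2  2  2  2
 5  0  1  1  2  2  2  2  3  3  3  3  3
 3  0  1  2  2  2  2  3  3  3  3  3  3
 5  0  1  2  3  3  3  3  4  4  4  4  4
 3  0  1  2  3  3  3  4  4  4  4  4  4
 4  0  1  2  3  3  4  4  4  4  5  5  5
 5  0  1  2  3  4  4  4  5  5  5  5  5
 5  0  1  2  3  4  4  4  5  6  6  6  6
 4  0  1  2  3  4  5  5  5  6  7  7  7
 4  0  1  2  3  4  5  5  5  6  7  8  8
 4  0  1  2  3  4  5  5  5  6  7  8  9
dp[13][11] = 9. One LCS (by backtracking along matches): 3, 5, 5, 3, 5, 5, 4, 4, 4.

9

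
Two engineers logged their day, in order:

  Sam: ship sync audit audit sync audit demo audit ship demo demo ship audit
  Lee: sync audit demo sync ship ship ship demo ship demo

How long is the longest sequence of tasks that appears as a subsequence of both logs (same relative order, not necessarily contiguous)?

Pick sync at Sam[2]=Lee[1]; then audit at Sam[3]=Lee[2]; then sync at Sam[5]=Lee[4]; then demo at Sam[7]=Lee[8]; then ship at Sam[9]=Lee[9]; then demo at Sam[11]=Lee[10]; all 6 tasks appear in both, in order, and the DP table's final entry dp[13][10] is also 6, so no common subsequence is longer.

6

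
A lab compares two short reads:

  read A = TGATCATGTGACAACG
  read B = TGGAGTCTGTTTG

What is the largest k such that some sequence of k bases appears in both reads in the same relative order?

Taking T at read A[1]=read B[1], G at read A[2]=read B[3], A at read A[3]=read B[4], T at read A[4]=read B[6], C at read A[5]=read B[7], T at read A[7]=read B[8], G at read A[8]=read B[9], T at read A[9]=read B[12], G at read A[16]=read B[13] gives a common subsequence of length 9. The LCS DP gives dp[16][13] = 9, so this is optimal.

9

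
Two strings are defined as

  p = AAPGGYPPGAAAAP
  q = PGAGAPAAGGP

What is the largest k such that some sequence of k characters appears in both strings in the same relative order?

7

One common subsequence of length 7: P [3,1] → G [4,2] → G [5,4] → P [8,6] → A [10,7] → A [11,8] → P [14,11], and the DP table's final entry dp[14][11] is also 7, so no common subsequence is longer.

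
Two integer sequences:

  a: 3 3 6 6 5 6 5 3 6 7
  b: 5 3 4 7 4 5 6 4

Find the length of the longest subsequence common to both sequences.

Taking 3 at a[1]=b[2], then 5 at a[5]=b[6], then 6 at a[6]=b[7] gives a common subsequence of length 3. Since dp[10][8] = 3, nothing longer is possible.

3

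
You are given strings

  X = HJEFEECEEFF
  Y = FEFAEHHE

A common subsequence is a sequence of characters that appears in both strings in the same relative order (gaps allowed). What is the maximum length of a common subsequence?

4

Match E (X #3, Y #2) → F (X #4, Y #3) → E (X #5, Y #5) → E (X #9, Y #8) — 4 characters in the same relative order in both. dp[11][8] = 4 confirms this is the maximum.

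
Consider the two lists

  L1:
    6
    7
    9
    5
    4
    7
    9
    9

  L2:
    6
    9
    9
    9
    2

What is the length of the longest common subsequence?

4

Let dp[i][j] be the LCS length of the first i values of L1 and the first j values of L2. dp[i][j] = dp[i-1][j-1]+1 when the i-th and j-th values match, else max(dp[i-1][j], dp[i][j-1]).
    ·  6  9  9  9  2
 ·  0  0  0  0  0  0
 6  0  1  1  1  1  1
 7  0  1  1  1  1  1
 9  0  1  2  2  2  2
 5  0  1  2  2  2  2
 4  0  1  2  2  2  2
 7  0  1  2  2  2  2
 9  0  1  2  3  3  3
 9  0  1  2  3  4  4
dp[8][5] = 4. One LCS (by backtracking along matches): 6, 9, 9, 9.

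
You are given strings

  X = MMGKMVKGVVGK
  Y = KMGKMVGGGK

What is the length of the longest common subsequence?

8

One common subsequence of length 8: M [2,2], then G [3,3], then K [4,4], then M [5,5], then V [6,6], then G [8,8], then G [11,9], then K [12,10]. The LCS DP gives dp[12][10] = 8, so this is optimal.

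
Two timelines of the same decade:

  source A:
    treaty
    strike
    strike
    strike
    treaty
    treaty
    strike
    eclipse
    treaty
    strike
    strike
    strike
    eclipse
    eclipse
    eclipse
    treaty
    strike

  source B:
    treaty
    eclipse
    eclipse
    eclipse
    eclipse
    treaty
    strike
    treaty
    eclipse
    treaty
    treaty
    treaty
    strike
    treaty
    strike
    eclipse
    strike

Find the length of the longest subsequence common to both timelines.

One common subsequence of length 9: treaty (source A #1, source B #6) → strike (source A #2, source B #7) → treaty (source A #5, source B #11) → treaty (source A #6, source B #12) → strike (source A #7, source B #13) → treaty (source A #9, source B #14) → strike (source A #12, source B #15) → eclipse (source A #15, source B #16) → strike (source A #17, source B #17), and the DP table's final entry dp[17][17] is also 9, so no common subsequence is longer.

9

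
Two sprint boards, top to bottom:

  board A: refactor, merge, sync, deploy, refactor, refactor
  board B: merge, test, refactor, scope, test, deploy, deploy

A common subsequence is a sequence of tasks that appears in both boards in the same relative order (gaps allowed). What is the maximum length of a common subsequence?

Match refactor at board A[1]=board B[3], deploy at board A[4]=board B[7] — 2 tasks in the same relative order in both. dp[6][7] = 2 confirms this is the maximum.

2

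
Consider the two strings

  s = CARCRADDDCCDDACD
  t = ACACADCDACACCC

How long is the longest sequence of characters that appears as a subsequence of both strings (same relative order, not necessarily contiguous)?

Taking C [1,2]; then A [2,3]; then C [4,4]; then A [6,5]; then D [7,6]; then D [8,8]; then C [10,12]; then C [11,13]; then C [15,14] gives a common subsequence of length 9. Since dp[16][14] = 9, nothing longer is possible.

9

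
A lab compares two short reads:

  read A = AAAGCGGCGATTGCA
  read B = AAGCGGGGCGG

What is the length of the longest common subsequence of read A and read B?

Taking A [2,1], A [3,2], G [4,3], C [5,4], G [6,7], G [7,8], C [8,9], G [9,10], G [13,11] gives a common subsequence of length 9. Since dp[15][11] = 9, nothing longer is possible.

9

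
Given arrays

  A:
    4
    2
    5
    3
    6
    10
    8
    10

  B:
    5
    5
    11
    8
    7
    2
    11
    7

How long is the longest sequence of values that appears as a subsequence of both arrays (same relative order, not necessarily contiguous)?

Pick 5 at A[3]=B[2] → 8 at A[7]=B[4]; all 2 values appear in both, in order. Since dp[8][8] = 2, nothing longer is possible.

2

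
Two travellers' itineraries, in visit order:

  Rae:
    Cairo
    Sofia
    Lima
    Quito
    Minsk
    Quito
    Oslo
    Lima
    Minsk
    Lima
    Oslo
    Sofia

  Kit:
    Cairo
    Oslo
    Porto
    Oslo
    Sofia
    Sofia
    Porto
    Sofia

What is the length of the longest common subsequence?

4

One common subsequence of length 4: Cairo [1,1] → Oslo [7,2] → Oslo [11,4] → Sofia [12,8]. The LCS DP gives dp[12][8] = 4, so this is optimal.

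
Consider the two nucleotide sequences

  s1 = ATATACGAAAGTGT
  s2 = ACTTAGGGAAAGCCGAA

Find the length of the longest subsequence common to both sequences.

10

Taking A at s1[1]=s2[1], T at s1[2]=s2[3], T at s1[4]=s2[4], A at s1[5]=s2[5], G at s1[7]=s2[8], A at s1[8]=s2[9], A at s1[9]=s2[10], A at s1[10]=s2[11], G at s1[11]=s2[12], G at s1[13]=s2[15] gives a common subsequence of length 10. Since dp[14][17] = 10, nothing longer is possible.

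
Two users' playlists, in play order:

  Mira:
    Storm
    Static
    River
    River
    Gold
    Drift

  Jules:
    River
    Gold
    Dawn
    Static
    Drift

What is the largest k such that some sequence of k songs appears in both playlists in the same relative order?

3

Taking River (Mira #4, Jules #1); then Gold (Mira #5, Jules #2); then Drift (Mira #6, Jules #5) gives a common subsequence of length 3, and the DP table's final entry dp[6][5] is also 3, so no common subsequence is longer.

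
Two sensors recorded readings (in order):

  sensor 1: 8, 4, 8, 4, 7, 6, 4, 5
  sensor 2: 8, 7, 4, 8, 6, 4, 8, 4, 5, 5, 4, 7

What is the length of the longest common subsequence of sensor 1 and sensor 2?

Match 8 at sensor 1[1]=sensor 2[1], then 4 at sensor 1[2]=sensor 2[3], then 8 at sensor 1[3]=sensor 2[4], then 4 at sensor 1[4]=sensor 2[6], then 4 at sensor 1[7]=sensor 2[8], then 5 at sensor 1[8]=sensor 2[10] — 6 values in the same relative order in both. dp[8][12] = 6 confirms this is the maximum.

6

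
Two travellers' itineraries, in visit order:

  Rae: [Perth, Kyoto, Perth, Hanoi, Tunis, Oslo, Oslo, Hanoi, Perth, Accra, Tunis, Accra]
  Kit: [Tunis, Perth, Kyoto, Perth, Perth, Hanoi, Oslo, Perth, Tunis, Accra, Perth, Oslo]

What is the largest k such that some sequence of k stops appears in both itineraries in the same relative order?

Match Perth [1,2], then Kyoto [2,3], then Perth [3,5], then Hanoi [4,6], then Oslo [7,7], then Perth [9,8], then Tunis [11,9], then Accra [12,10] — 8 stops in the same relative order in both. dp[12][12] = 8 confirms this is the maximum.

8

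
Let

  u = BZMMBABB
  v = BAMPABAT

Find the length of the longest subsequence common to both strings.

One common subsequence of length 4: B [1,1]; then M [3,3]; then B [5,6]; then A [6,7], and the DP table's final entry dp[8][8] is also 4, so no common subsequence is longer.

4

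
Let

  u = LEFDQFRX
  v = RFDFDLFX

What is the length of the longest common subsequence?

4

Let dp[i][j] be the LCS length of the first i characters of u and the first j characters of v. dp[i][j] = dp[i-1][j-1]+1 when the i-th and j-th characters match, else max(dp[i-1][j], dp[i][j-1]).
    ·  R  F  D  F  D  L  F  X
 ·  0  0  0  0  0  0  0  0  0
 L  0  0  0  0  0  0  1  1  1
 E  0  0  0  0  0  0  1  1  1
 F  0  0  1  1  1  1  1  2  2
 D  0  0  1  2  2  2  2  2  2
 Q  0  0  1  2  2  2  2  2  2
 F  0  0  1  2  3  3  3  3  3
 R  0  1  1  2  3  3  3  3  3
 X  0  1  1  2  3  3  3  3  4
dp[8][8] = 4. One LCS (by backtracking along matches): FDFX.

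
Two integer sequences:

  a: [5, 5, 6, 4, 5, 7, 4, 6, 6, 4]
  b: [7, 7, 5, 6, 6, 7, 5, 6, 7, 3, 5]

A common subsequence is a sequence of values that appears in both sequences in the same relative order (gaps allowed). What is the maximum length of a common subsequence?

4

Let dp[i][j] be the LCS length of the first i values of a and the first j values of b. dp[i][j] = dp[i-1][j-1]+1 when the i-th and j-th values match, else max(dp[i-1][j], dp[i][j-1]).
    ·  7  7  5  6  6  7  5  6  7  3  5
 ·  0  0  0  0  0  0  0  0  0  0  0  0
 5  0  0  0  1  1  1  1  1  1  1  1  1
 5  0  0  0  1  1  1  1  2  2  2  2  2
 6  0  0  0  1  2  2  2  2  3  3  3  3
 4  0  0  0  1  2  2  2  2  3  3  3  3
 5  0  0  0  1  2  2  2  3  3  3  3  4
 7  0  1  1  1  2  2  3  3  3  4  4  4
 4  0  1  1  1  2  2  3  3  3  4  4  4
 6  0  1  1  1  2  3  3  3  4  4  4  4
 6  0  1  1  1  2  3  3  3  4  4  4  4
 4  0  1  1  1  2  3  3  3  4  4  4  4
dp[10][11] = 4. One LCS (by backtracking along matches): 5, 5, 6, 5.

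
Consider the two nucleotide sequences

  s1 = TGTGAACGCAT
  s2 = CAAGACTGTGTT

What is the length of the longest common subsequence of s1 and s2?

5

Match T at s1[1]=s2[7], then G at s1[2]=s2[8], then T at s1[3]=s2[9], then G at s1[4]=s2[10], then T at s1[11]=s2[12] — 5 bases in the same relative order in both. dp[11][12] = 5 confirms this is the maximum.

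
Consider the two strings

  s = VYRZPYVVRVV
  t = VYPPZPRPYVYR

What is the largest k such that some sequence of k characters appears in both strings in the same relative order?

Taking V [1,1]; then Y [2,2]; then R [3,7]; then P [5,8]; then Y [6,9]; then V [7,10]; then R [9,12] gives a common subsequence of length 7. dp[11][12] = 7 confirms this is the maximum.

7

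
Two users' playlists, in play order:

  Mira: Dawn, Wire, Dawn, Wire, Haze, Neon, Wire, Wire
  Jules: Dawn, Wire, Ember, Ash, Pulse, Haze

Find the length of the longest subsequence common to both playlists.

3

Taking Dawn [1,1] → Wire [2,2] → Haze [5,6] gives a common subsequence of length 3. Since dp[8][6] = 3, nothing longer is possible.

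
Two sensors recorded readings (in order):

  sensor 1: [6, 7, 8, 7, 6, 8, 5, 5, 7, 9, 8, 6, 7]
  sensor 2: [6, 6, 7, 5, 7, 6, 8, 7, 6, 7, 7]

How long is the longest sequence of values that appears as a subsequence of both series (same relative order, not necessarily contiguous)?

8

Let dp[i][j] be the LCS length of the first i values of sensor 1 and the first j values of sensor 2. dp[i][j] = dp[i-1][j-1]+1 when the i-th and j-th values match, else max(dp[i-1][j], dp[i][j-1]).
    ·  6  6  7  5  7  6  8  7  6  7  7
 ·  0  0  0  0  0  0  0  0  0  0  0  0
 6  0  1  1  1  1  1  1  1  1  1  1  1
 7  0  1  1  2  2  2  2  2  2  2  2  2
 8  0  1  1  2  2  2  2  3  3  3  3  3
 7  0  1  1  2  2  3  3  3  4  4  4  4
 6  0  1  2  2  2  3  4  4  4  5  5  5
 8  0  1  2  2  2  3  4  5  5  5  5  5
 5  0  1  2  2  3  3  4  5  5  5  5  5
 5  0  1  2  2  3  3  4  5  5  5  5  5
 7  0  1  2  3  3  4  4  5  6  6  6  6
 9  0  1  2  3  3  4  4  5  6  6  6  6
 8  0  1  2  3  3  4  4  5  6  6  6  6
 6  0  1  2  3  3  4  5  5  6  7  7  7
 7  0  1  2  3  3  4  5  5  6  7  8  8
dp[13][11] = 8. One LCS (by backtracking along matches): 6, 7, 7, 6, 8, 7, 6, 7.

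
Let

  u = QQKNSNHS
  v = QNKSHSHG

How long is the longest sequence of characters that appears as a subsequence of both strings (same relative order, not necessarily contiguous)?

Taking Q (u #1, v #1), then K (u #3, v #3), then S (u #5, v #4), then H (u #7, v #5), then S (u #8, v #6) gives a common subsequence of length 5. dp[8][8] = 5 confirms this is the maximum.

5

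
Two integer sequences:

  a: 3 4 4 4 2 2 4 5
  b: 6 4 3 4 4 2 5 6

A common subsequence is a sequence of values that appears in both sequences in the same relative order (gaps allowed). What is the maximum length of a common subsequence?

5

One common subsequence of length 5: 3 [1,3], then 4 [3,4], then 4 [4,5], then 2 [6,6], then 5 [8,7]. Since dp[8][8] = 5, nothing longer is possible.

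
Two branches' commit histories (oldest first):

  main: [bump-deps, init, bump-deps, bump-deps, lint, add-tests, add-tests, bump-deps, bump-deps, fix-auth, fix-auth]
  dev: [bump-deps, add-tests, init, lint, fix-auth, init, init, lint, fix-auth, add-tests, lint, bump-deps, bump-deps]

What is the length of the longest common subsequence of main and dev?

6

Pick bump-deps at main[1]=dev[1]; then init at main[2]=dev[7]; then lint at main[5]=dev[8]; then add-tests at main[6]=dev[10]; then bump-deps at main[8]=dev[12]; then bump-deps at main[9]=dev[13]; all 6 commits appear in both, in order. dp[11][13] = 6 confirms this is the maximum.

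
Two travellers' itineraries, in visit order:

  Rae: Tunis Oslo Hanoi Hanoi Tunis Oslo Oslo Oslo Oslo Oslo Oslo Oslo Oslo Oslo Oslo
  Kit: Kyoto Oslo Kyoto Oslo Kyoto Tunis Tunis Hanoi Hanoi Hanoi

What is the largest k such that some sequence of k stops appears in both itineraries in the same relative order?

Taking Tunis [1,7], then Hanoi [3,9], then Hanoi [4,10] gives a common subsequence of length 3. The LCS DP gives dp[15][10] = 3, so this is optimal.

3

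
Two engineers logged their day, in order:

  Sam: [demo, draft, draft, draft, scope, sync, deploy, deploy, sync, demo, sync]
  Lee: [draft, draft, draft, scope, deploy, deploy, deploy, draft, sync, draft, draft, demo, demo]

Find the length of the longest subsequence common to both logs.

8

Match draft [2,1]; then draft [3,2]; then draft [4,3]; then scope [5,4]; then deploy [7,6]; then deploy [8,7]; then sync [9,9]; then demo [10,13] — 8 tasks in the same relative order in both. The LCS DP gives dp[11][13] = 8, so this is optimal.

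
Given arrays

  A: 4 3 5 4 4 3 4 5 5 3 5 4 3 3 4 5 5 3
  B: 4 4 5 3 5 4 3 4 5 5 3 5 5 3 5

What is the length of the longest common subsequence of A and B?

12

Taking 4 at A[1]=B[2], 3 at A[2]=B[4], 5 at A[3]=B[5], 4 at A[5]=B[6], 3 at A[6]=B[7], 4 at A[7]=B[8], 5 at A[8]=B[9], 5 at A[9]=B[10], 3 at A[10]=B[11], 5 at A[11]=B[13], 3 at A[14]=B[14], 5 at A[17]=B[15] gives a common subsequence of length 12. The LCS DP gives dp[18][15] = 12, so this is optimal.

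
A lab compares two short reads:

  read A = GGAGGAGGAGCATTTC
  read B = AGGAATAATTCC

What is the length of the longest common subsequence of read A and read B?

Taking G [1,2] → G [2,3] → A [3,4] → A [6,5] → A [9,7] → A [12,8] → T [13,9] → T [14,10] → C [16,12] gives a common subsequence of length 9, and the DP table's final entry dp[16][12] is also 9, so no common subsequence is longer.

9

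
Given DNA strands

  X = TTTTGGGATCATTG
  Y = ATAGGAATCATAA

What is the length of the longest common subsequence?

Match T [1,2]; then G [5,4]; then G [6,5]; then A [8,7]; then T [9,8]; then C [10,9]; then A [11,10]; then T [12,11] — 8 bases in the same relative order in both. The LCS DP gives dp[14][13] = 8, so this is optimal.

8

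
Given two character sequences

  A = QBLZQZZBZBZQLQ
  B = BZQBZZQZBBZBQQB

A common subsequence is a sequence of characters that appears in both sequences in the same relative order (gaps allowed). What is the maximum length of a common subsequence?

Match Q (A #1, B #3); then B (A #2, B #4); then Z (A #4, B #6); then Q (A #5, B #7); then Z (A #6, B #8); then B (A #8, B #10); then Z (A #9, B #11); then B (A #10, B #12); then Q (A #12, B #13); then Q (A #14, B #14) — 10 characters in the same relative order in both. dp[14][15] = 10 confirms this is the maximum.

10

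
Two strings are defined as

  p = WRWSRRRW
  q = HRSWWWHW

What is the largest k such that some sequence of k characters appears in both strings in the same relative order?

3

Match W (p #1, q #5), W (p #3, q #6), W (p #8, q #8) — 3 characters in the same relative order in both. Since dp[8][8] = 3, nothing longer is possible.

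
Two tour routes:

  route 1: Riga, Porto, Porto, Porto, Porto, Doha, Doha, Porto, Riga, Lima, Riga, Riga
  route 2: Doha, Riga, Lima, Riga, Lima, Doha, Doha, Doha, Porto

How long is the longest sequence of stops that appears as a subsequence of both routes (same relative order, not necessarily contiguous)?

4

One common subsequence of length 4: Riga [1,4]; then Doha [6,7]; then Doha [7,8]; then Porto [8,9]. dp[12][9] = 4 confirms this is the maximum.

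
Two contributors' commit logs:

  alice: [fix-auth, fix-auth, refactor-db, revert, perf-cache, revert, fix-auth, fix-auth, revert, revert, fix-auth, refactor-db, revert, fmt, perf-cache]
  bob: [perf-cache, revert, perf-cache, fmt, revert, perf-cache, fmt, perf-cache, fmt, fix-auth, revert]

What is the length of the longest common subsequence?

Taking revert [4,2]; then perf-cache [5,3]; then revert [6,5]; then fix-auth [11,10]; then revert [13,11] gives a common subsequence of length 5. The LCS DP gives dp[15][11] = 5, so this is optimal.

5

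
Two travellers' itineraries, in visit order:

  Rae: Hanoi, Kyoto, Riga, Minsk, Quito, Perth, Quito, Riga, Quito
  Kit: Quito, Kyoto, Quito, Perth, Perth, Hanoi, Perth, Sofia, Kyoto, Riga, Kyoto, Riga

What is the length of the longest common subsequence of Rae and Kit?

One common subsequence of length 4: Hanoi at Rae[1]=Kit[6]; then Kyoto at Rae[2]=Kit[9]; then Riga at Rae[3]=Kit[10]; then Riga at Rae[8]=Kit[12]. The LCS DP gives dp[9][12] = 4, so this is optimal.

4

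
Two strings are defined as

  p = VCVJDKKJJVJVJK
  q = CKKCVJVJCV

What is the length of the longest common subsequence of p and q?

Pick C (p #2, q #1); then K (p #6, q #2); then K (p #7, q #3); then J (p #9, q #6); then V (p #10, q #7); then J (p #11, q #8); then V (p #12, q #10); all 7 characters appear in both, in order, and the DP table's final entry dp[14][10] is also 7, so no common subsequence is longer.

7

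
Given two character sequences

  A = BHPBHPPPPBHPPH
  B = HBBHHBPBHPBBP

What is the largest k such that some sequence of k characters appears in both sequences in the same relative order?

One common subsequence of length 8: B (A #1, B #3) → H (A #2, B #5) → P (A #3, B #7) → B (A #4, B #8) → H (A #5, B #9) → P (A #6, B #10) → B (A #10, B #12) → P (A #13, B #13). Since dp[14][13] = 8, nothing longer is possible.

8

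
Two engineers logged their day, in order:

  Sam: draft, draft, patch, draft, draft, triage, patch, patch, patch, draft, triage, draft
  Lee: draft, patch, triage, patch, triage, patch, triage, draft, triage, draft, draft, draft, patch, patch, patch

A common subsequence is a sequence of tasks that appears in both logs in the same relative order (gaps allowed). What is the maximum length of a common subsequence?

Taking draft (Sam #2, Lee #1) → patch (Sam #3, Lee #2) → triage (Sam #6, Lee #3) → patch (Sam #7, Lee #4) → patch (Sam #8, Lee #6) → draft (Sam #10, Lee #8) → triage (Sam #11, Lee #9) → draft (Sam #12, Lee #12) gives a common subsequence of length 8. The LCS DP gives dp[12][15] = 8, so this is optimal.

8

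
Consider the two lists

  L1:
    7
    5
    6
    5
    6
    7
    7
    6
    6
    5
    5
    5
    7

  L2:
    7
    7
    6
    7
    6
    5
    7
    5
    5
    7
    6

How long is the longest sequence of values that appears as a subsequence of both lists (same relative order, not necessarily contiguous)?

Let dp[i][j] be the LCS length of the first i values of L1 and the first j values of L2. dp[i][j] = dp[i-1][j-1]+1 when the i-th and j-th values match, else max(dp[i-1][j], dp[i][j-1]).
    ·  7  7  6  7  6  5  7  5  5  7  6
 ·  0  0  0  0  0  0  0  0  0  0  0  0
 7  0  1  1  1  1  1  1  1  1  1  1  1
 5  0  1  1  1  1  1  2  2  2  2  2  2
 6  0  1  1  2  2  2  2  2  2  2  2  3
 5  0  1  1  2  2  2  3  3  3  3  3  3
 6  0  1  1  2  2  3  3  3  3  3  3  4
 7  0  1  2  2  3  3  3  4  4  4  4  4
 7  0  1  2  2  3  3  3  4  4  4  5  5
 6  0  1  2  3  3  4  4  4  4  4  5  6
 6  0  1  2  3  3  4  4  4  4  4  5  6
 5  0  1  2  3  3  4  5  5  5  5  5  6
 5  0  1  2  3  3  4  5  5  6  6  6  6
 5  0  1  2  3  3  4  5  5  6  7  7  7
 7  0  1  2  3  4  4  5  6  6  7  8  8
dp[13][11] = 8. One LCS (by backtracking along matches): 7, 6, 7, 6, 5, 5, 5, 7.

8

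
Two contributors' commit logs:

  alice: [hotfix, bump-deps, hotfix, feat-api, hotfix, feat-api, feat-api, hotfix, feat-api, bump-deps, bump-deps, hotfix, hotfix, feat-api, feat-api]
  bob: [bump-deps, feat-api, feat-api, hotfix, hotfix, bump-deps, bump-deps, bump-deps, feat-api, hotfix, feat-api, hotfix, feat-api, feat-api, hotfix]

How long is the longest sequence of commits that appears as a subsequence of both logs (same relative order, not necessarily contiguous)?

10

Pick bump-deps at alice[2]=bob[1], feat-api at alice[4]=bob[3], hotfix at alice[5]=bob[4], hotfix at alice[8]=bob[5], bump-deps at alice[10]=bob[7], bump-deps at alice[11]=bob[8], hotfix at alice[12]=bob[10], hotfix at alice[13]=bob[12], feat-api at alice[14]=bob[13], feat-api at alice[15]=bob[14]; all 10 commits appear in both, in order. dp[15][15] = 10 confirms this is the maximum.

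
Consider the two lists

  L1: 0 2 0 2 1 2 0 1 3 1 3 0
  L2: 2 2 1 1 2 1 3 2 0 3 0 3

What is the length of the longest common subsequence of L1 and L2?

8

Match 2 [2,1], 2 [4,2], 1 [5,4], 2 [6,5], 1 [8,6], 3 [9,7], 3 [11,10], 0 [12,11] — 8 values in the same relative order in both. The LCS DP gives dp[12][12] = 8, so this is optimal.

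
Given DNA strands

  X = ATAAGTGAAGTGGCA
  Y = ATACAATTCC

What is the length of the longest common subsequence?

Let dp[i][j] be the LCS length of the first i bases of X and the first j bases of Y. dp[i][j] = dp[i-1][j-1]+1 when the i-th and j-th bases match, else max(dp[i-1][j], dp[i][j-1]).
    ·  A  T  A  C  A  A  T  T  C  C
 ·  0  0  0  0  0  0  0  0  0  0  0
 A  0  1  1  1  1  1  1  1  1  1  1
 T  0  1  2  2  2  2  2  2  2  2  2
 A  0  1  2  3  3  3  3  3  3  3  3
 A  0  1  2  3  3  4  4  4  4  4  4
 G  0  1  2  3  3  4  4  4  4  4  4
 T  0  1  2  3  3  4  4  5  5  5  5
 G  0  1  2  3  3  4  4  5  5  5  5
 A  0  1  2  3  3  4  5  5  5  5  5
 A  0  1  2  3  3  4  5  5  5  5  5
 G  0  1  2  3  3  4  5  5  5  5  5
 T  0  1  2  3  3  4  5  6  6  6  6
 G  0  1  2  3  3  4  5  6  6  6  6
 G  0  1  2  3  3  4  5  6  6  6  6
 C  0  1  2  3  4  4  5  6  6  7  7
 A  0  1  2  3  4  5  5  6  6  7  7
dp[15][10] = 7. One LCS (by backtracking along matches): ATAATTC.

7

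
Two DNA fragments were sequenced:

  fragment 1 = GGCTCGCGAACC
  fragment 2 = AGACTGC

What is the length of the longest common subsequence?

5

Pick G (fragment 1 #1, fragment 2 #2), then C (fragment 1 #3, fragment 2 #4), then T (fragment 1 #4, fragment 2 #5), then G (fragment 1 #8, fragment 2 #6), then C (fragment 1 #12, fragment 2 #7); all 5 bases appear in both, in order. dp[12][7] = 5 confirms this is the maximum.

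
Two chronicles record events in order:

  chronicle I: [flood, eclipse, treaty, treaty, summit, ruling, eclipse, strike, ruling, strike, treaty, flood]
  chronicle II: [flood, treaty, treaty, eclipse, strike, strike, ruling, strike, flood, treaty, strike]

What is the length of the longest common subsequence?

Taking flood [1,1]; then treaty [3,2]; then treaty [4,3]; then eclipse [7,4]; then strike [8,6]; then ruling [9,7]; then strike [10,8]; then treaty [11,10] gives a common subsequence of length 8. Since dp[12][11] = 8, nothing longer is possible.

8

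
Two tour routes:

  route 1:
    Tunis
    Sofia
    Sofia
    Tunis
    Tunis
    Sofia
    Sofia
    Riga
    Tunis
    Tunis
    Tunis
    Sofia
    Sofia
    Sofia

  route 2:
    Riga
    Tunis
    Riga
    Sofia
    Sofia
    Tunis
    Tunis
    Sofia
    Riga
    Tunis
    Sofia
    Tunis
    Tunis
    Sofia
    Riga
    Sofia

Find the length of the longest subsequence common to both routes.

12

One common subsequence of length 12: Tunis [1,2] → Sofia [2,4] → Sofia [3,5] → Tunis [4,6] → Tunis [5,7] → Sofia [7,8] → Riga [8,9] → Tunis [9,10] → Tunis [10,12] → Tunis [11,13] → Sofia [12,14] → Sofia [14,16]. Since dp[14][16] = 12, nothing longer is possible.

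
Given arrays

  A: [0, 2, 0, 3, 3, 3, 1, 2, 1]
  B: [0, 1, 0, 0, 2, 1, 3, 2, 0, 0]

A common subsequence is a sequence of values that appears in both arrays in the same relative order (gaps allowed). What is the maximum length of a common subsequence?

4

Pick 0 [1,4] → 2 [2,5] → 3 [6,7] → 2 [8,8]; all 4 values appear in both, in order. dp[9][10] = 4 confirms this is the maximum.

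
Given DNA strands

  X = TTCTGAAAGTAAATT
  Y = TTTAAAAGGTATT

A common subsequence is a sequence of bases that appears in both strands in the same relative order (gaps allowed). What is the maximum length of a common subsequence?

11

Match T at X[1]=Y[1] → T at X[2]=Y[2] → T at X[4]=Y[3] → A at X[6]=Y[5] → A at X[7]=Y[6] → A at X[8]=Y[7] → G at X[9]=Y[9] → T at X[10]=Y[10] → A at X[13]=Y[11] → T at X[14]=Y[12] → T at X[15]=Y[13] — 11 bases in the same relative order in both, and the DP table's final entry dp[15][13] is also 11, so no common subsequence is longer.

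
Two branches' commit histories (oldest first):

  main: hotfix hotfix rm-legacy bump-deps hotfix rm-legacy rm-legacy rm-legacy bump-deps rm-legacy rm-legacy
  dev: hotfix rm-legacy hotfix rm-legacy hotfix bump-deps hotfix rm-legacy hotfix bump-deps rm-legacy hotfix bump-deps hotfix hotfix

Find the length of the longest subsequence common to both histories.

Taking hotfix [1,1], then hotfix [2,3], then rm-legacy [3,4], then bump-deps [4,6], then hotfix [5,7], then rm-legacy [6,8], then rm-legacy [7,11], then bump-deps [9,13] gives a common subsequence of length 8. Since dp[11][15] = 8, nothing longer is possible.

8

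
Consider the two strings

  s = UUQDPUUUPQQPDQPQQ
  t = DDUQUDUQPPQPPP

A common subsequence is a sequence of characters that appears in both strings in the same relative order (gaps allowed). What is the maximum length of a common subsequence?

8

Taking U at s[1]=t[5], U at s[2]=t[7], Q at s[3]=t[8], P at s[5]=t[9], P at s[9]=t[10], Q at s[10]=t[11], P at s[12]=t[13], P at s[15]=t[14] gives a common subsequence of length 8. The LCS DP gives dp[17][14] = 8, so this is optimal.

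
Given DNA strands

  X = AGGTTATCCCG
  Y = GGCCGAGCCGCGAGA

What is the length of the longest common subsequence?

Taking G (X #2, Y #2), then G (X #3, Y #5), then A (X #6, Y #6), then C (X #8, Y #8), then C (X #9, Y #9), then C (X #10, Y #11), then G (X #11, Y #14) gives a common subsequence of length 7. dp[11][15] = 7 confirms this is the maximum.

7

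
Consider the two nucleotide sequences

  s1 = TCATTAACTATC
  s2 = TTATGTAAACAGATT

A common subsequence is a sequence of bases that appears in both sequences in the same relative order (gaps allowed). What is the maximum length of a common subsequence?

Taking T at s1[1]=s2[2]; then A at s1[3]=s2[3]; then T at s1[4]=s2[4]; then T at s1[5]=s2[6]; then A at s1[6]=s2[8]; then A at s1[7]=s2[9]; then C at s1[8]=s2[10]; then T at s1[9]=s2[14]; then T at s1[11]=s2[15] gives a common subsequence of length 9, and the DP table's final entry dp[12][15] is also 9, so no common subsequence is longer.

9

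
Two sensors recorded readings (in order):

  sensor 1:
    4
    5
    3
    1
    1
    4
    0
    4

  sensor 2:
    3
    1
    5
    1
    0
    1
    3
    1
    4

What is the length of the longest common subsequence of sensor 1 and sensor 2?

One common subsequence of length 5: 3 [3,1] → 1 [4,2] → 1 [5,4] → 0 [7,5] → 4 [8,9]. The LCS DP gives dp[8][9] = 5, so this is optimal.

5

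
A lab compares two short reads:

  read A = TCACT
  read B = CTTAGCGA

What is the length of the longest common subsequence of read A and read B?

Taking T at read A[1]=read B[3], then C at read A[2]=read B[6], then A at read A[3]=read B[8] gives a common subsequence of length 3. The LCS DP gives dp[5][8] = 3, so this is optimal.

3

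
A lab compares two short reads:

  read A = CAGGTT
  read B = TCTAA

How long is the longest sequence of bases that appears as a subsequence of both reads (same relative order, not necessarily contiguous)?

Match C at read A[1]=read B[2]; then A at read A[2]=read B[5] — 2 bases in the same relative order in both. dp[6][5] = 2 confirms this is the maximum.

2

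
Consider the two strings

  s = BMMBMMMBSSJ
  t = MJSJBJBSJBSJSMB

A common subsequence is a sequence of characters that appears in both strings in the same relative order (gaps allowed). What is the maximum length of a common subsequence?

Match M [2,1], then B [4,5], then B [8,7], then S [9,8], then S [10,11], then J [11,12] — 6 characters in the same relative order in both, and the DP table's final entry dp[11][15] is also 6, so no common subsequence is longer.

6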